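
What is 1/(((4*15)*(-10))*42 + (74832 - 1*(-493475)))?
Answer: 1/543107 ≈ 1.8413e-6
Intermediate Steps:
1/(((4*15)*(-10))*42 + (74832 - 1*(-493475))) = 1/((60*(-10))*42 + (74832 + 493475)) = 1/(-600*42 + 568307) = 1/(-25200 + 568307) = 1/543107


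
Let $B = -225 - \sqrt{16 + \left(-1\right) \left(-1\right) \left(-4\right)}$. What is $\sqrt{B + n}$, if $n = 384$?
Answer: $\sqrt{159 - 2 \sqrt{3}} \approx 12.471$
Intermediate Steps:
$B = -225 - 2 \sqrt{3}$ ($B = -225 - \sqrt{16 + 1 \left(-4\right)} = -225 - \sqrt{16 - 4} = -225 - \sqrt{12} = -225 - 2 \sqrt{3} \approx -228.46$)
$\sqrt{B + n} = \sqrt{\left(-225 - 2 \sqrt{3}\right) + 384} = \sqrt{159 - 2 \sqrt{3}}$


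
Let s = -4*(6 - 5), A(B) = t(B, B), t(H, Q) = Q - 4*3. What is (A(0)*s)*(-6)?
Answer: -288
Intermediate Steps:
t(H, Q) = -12 + Q (t(H, Q) = Q - 12 = -12 + Q)
A(B) = -12 + B
s = -4 (s = -4*1 = -4)
(A(0)*s)*(-6) = ((-12 + 0)*(-4))*(-6) = -12*(-4)*(-6) = 48*(-6) = -288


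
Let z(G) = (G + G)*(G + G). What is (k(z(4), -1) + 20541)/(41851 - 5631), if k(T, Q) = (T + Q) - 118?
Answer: 10243/18110 ≈ 0.56560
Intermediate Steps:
z(G) = 4*G² (z(G) = (2*G)*(2*G) = 4*G²)
k(T, Q) = -118 + Q + T (k(T, Q) = (Q + T) - 118 = -118 + Q + T)
(k(z(4), -1) + 20541)/(41851 - 5631) = ((-118 - 1 + 4*4²) + 20541)/(41851 - 5631) = ((-118 - 1 + 4*16) + 20541)/36220 = ((-118 - 1 + 64) + 20541)*(1/36220) = (-55 + 20541)*(1/36220) = 20486*(1/36220) = 10243/18110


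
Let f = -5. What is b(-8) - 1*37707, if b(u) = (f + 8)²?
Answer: -37698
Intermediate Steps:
b(u) = 9 (b(u) = (-5 + 8)² = 3² = 9)
b(-8) - 1*37707 = 9 - 1*37707 = 9 - 37707 = -37698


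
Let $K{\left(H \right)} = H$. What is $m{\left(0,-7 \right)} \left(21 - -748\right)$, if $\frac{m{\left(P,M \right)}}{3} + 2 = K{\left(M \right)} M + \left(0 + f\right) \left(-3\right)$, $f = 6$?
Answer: $66903$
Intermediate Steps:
$m{\left(P,M \right)} = -60 + 3 M^{2}$ ($m{\left(P,M \right)} = -6 + 3 \left(M M + \left(0 + 6\right) \left(-3\right)\right) = -6 + 3 \left(M^{2} + 6 \left(-3\right)\right) = -6 + 3 \left(M^{2} - 18\right) = -6 + 3 \left(-18 + M^{2}\right) = -6 + \left(-54 + 3 M^{2}\right) = -60 + 3 M^{2}$)
$m{\left(0,-7 \right)} \left(21 - -748\right) = \left(-60 + 3 \left(-7\right)^{2}\right) \left(21 - -748\right) = \left(-60 + 3 \cdot 49\right) \left(21 + 748\right) = \left(-60 + 147\right) 769 = 87 \cdot 769 = 66903$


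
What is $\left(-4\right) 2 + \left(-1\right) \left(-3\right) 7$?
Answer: $13$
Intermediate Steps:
$\left(-4\right) 2 + \left(-1\right) \left(-3\right) 7 = -8 + 3 \cdot 7 = -8 + 21 = 13$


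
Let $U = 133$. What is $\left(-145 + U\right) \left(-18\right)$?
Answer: $216$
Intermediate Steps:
$\left(-145 + U\right) \left(-18\right) = \left(-145 + 133\right) \left(-18\right) = \left(-12\right) \left(-18\right) = 216$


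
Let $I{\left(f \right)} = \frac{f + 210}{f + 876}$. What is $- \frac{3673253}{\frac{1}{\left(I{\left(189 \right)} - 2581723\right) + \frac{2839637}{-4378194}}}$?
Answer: $\frac{14739538518612648137779}{1554258870} \approx 9.4833 \cdot 10^{12}$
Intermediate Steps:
$I{\left(f \right)} = \frac{210 + f}{876 + f}$
$- \frac{3673253}{\frac{1}{\left(I{\left(189 \right)} - 2581723\right) + \frac{2839637}{-4378194}}} = - \frac{3673253}{\frac{1}{\left(\frac{210 + 189}{876 + 189} - 2581723\right) + \frac{2839637}{-4378194}}} = - \frac{3673253}{\frac{1}{\left(\frac{1}{1065} \cdot 399 - 2581723\right) + 2839637 \left(- \frac{1}{4378194}\right)}} = - \frac{3673253}{\frac{1}{\left(\frac{1}{1065} \cdot 399 - 2581723\right) - \frac{2839637}{4378194}}} = - \frac{3673253}{\frac{1}{\left(\frac{133}{355} - 2581723\right) - \frac{2839637}{4378194}}} = - \frac{3673253}{\frac{1}{- \frac{916511532}{355} - \frac{2839637}{4378194}}} = - \frac{3673253}{\frac{1}{- \frac{4012666298404343}{1554258870}}} = - \frac{3673253}{- \frac{1554258870}{4012666298404343}} = \left(-3673253\right) \left(- \frac{4012666298404343}{1554258870}\right) = \frac{14739538518612648137779}{1554258870}$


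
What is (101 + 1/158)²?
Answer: 254689681/24964 ≈ 10202.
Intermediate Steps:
(101 + 1/158)² = (15959/158)² = 254689681/24964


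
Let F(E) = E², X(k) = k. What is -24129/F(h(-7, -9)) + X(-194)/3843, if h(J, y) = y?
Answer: -1144981/3843 ≈ -297.94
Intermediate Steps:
-24129/F(h(-7, -9)) + X(-194)/3843 = -24129/((-9)²) - 194/3843 = -24129/81 - 194*1/3843 = -24129*1/81 - 194/3843 = -2681/9 - 194/3843 = -1144981/3843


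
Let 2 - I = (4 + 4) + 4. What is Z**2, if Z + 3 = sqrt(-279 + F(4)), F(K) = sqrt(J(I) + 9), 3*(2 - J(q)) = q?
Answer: (9 - I*sqrt(3)*sqrt(837 - sqrt(129)))**2/9 ≈ -266.21 - 99.537*I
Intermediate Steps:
I = -10 (I = 2 - ((4 + 4) + 4) = 2 - (8 + 4) = 2 - 1*12 = 2 - 12 = -10)
J(q) = 2 - q/3
F(K) = sqrt(129)/3 (F(K) = sqrt((2 - 1/3*(-10)) + 9) = sqrt((2 + 10/3) + 9) = sqrt(16/3 + 9) = sqrt(43/3) = sqrt(129)/3)
Z = -3 + sqrt(-279 + sqrt(129)/3) ≈ -3.0 + 16.59*I
Z**2 = (-3 + I*sqrt(2511 - 3*sqrt(129))/3)**2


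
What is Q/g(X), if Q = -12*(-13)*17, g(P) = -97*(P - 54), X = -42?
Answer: 221/776 ≈ 0.28479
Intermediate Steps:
g(P) = 5238 - 97*P (g(P) = -97*(-54 + P) = 5238 - 97*P)
Q = 2652 (Q = 156*17 = 2652)
Q/g(X) = 2652/(5238 - 97*(-42)) = 2652/(5238 + 4074) = 2652/9312 = 2652*(1/9312) = 221/776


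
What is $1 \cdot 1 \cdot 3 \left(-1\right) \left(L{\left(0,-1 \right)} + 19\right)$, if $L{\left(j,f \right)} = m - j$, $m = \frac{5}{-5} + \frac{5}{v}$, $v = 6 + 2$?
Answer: $- \frac{447}{8} \approx -55.875$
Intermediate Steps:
$v = 8$
$m = - \frac{3}{8}$ ($m = \frac{5}{-5} + \frac{5}{8} = 5 \left(- \frac{1}{5}\right) + 5 \cdot \frac{1}{8} = -1 + \frac{5}{8} = - \frac{3}{8} \approx -0.375$)
$L{\left(j,f \right)} = - \frac{3}{8} - j$
$1 \cdot 1 \cdot 3 \left(-1\right) \left(L{\left(0,-1 \right)} + 19\right) = 1 \cdot 1 \cdot 3 \left(-1\right) \left(\left(- \frac{3}{8} - 0\right) + 19\right) = 1 \cdot 3 \left(-1\right) \left(\left(- \frac{3}{8} + 0\right) + 19\right) = 3 \left(-1\right) \left(- \frac{3}{8} + 19\right) = \left(-3\right) \frac{149}{8} = - \frac{447}{8}$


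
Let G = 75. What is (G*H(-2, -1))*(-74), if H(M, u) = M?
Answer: 11100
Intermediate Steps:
(G*H(-2, -1))*(-74) = (75*(-2))*(-74) = -150*(-74) = 11100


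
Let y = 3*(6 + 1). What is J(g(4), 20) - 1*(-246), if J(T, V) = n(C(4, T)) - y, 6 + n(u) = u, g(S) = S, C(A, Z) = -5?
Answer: 214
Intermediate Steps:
y = 21 (y = 3*7 = 21)
n(u) = -6 + u
J(T, V) = -32 (J(T, V) = (-6 - 5) - 1*21 = -11 - 21 = -32)
J(g(4), 20) - 1*(-246) = -32 - 1*(-246) = -32 + 246 = 214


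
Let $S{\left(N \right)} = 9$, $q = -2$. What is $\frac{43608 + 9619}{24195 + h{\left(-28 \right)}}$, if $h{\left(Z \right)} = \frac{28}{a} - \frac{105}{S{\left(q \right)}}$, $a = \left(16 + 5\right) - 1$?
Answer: $\frac{798405}{362771} \approx 2.2009$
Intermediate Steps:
$a = 20$ ($a = 21 - 1 = 20$)
$h{\left(Z \right)} = - \frac{154}{15}$ ($h{\left(Z \right)} = \frac{28}{20} - \frac{105}{9} = 28 \cdot \frac{1}{20} - \frac{35}{3} = \frac{7}{5} - \frac{35}{3} = - \frac{154}{15}$)
$\frac{43608 + 9619}{24195 + h{\left(-28 \right)}} = \frac{43608 + 9619}{24195 - \frac{154}{15}} = \frac{53227}{\frac{362771}{15}} = 53227 \cdot \frac{15}{362771} = \frac{798405}{362771}$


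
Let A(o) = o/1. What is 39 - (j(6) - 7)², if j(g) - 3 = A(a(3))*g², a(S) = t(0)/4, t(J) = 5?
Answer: -1642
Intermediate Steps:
a(S) = 5/4
A(o) = o (A(o) = o*1 = o)
j(g) = 3 + 5*g²/4
39 - (j(6) - 7)² = 39 - ((3 + (5/4)*6²) - 7)² = 39 - ((3 + (5/4)*36) - 7)² = 39 - ((3 + 45) - 7)² = 39 - (48 - 7)² = 39 - 1*41² = 39 - 1*1681 = 39 - 1681 = -1642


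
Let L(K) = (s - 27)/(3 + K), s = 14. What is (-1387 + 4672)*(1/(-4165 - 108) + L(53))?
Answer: -182662425/239288 ≈ -763.36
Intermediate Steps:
L(K) = -13/(3 + K) (L(K) = (14 - 27)/(3 + K) = -13/(3 + K))
(-1387 + 4672)*(1/(-4165 - 108) + L(53)) = (-1387 + 4672)*(1/(-4165 - 108) - 13/(3 + 53)) = 3285*(1/(-4273) - 13/56) = 3285*(-1/4273 - 13*1/56) = 3285*(-1/4273 - 13/56) = 3285*(-55605/239288) = -182662425/239288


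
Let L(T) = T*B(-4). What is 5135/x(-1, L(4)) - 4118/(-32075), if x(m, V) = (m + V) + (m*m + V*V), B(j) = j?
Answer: 33138689/1539600 ≈ 21.524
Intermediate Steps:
L(T) = -4*T (L(T) = T*(-4) = -4*T)
x(m, V) = V + m + V² + m² (x(m, V) = (V + m) + (m² + V²) = (V + m) + (V² + m²) = V + m + V² + m²)
5135/x(-1, L(4)) - 4118/(-32075) = 5135/(-4*4 - 1 + (-4*4)² + (-1)²) - 4118/(-32075) = 5135/(-16 - 1 + (-16)² + 1) - 4118*(-1/32075) = 5135/(-16 - 1 + 256 + 1) + 4118/32075 = 5135/240 + 4118/32075 = 5135*(1/240) + 4118/32075 = 1027/48 + 4118/32075 = 33138689/1539600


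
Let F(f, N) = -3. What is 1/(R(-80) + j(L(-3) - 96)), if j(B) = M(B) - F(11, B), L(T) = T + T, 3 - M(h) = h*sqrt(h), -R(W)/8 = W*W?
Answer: -25597/1310943422 - 51*I*sqrt(102)/1310943422 ≈ -1.9526e-5 - 3.929e-7*I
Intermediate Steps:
R(W) = -8*W**2 (R(W) = -8*W*W = -8*W**2)
M(h) = 3 - h**(3/2) (M(h) = 3 - h*sqrt(h) = 3 - h**(3/2))
L(T) = 2*T
j(B) = 6 - B**(3/2) (j(B) = (3 - B**(3/2)) - 1*(-3) = (3 - B**(3/2)) + 3 = 6 - B**(3/2))
1/(R(-80) + j(L(-3) - 96)) = 1/(-8*(-80)**2 + (6 - (2*(-3) - 96)**(3/2))) = 1/(-8*6400 + (6 - (-6 - 96)**(3/2))) = 1/(-51200 + (6 - (-102)**(3/2))) = 1/(-51200 + (6 - (-102)*I*sqrt(102))) = 1/(-51200 + (6 + 102*I*sqrt(102))) = 1/(-51194 + 102*I*sqrt(102))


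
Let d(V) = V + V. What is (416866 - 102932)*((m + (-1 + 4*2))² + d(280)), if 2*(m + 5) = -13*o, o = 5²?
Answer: 16525642727/2 ≈ 8.2628e+9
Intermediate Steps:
o = 25
m = -335/2 (m = -5 + (-13*25)/2 = -5 + (½)*(-325) = -5 - 325/2 = -335/2 ≈ -167.50)
d(V) = 2*V
(416866 - 102932)*((m + (-1 + 4*2))² + d(280)) = (416866 - 102932)*((-335/2 + (-1 + 4*2))² + 2*280) = 313934*((-335/2 + (-1 + 8))² + 560) = 313934*((-335/2 + 7)² + 560) = 313934*((-321/2)² + 560) = 313934*(103041/4 + 560) = 313934*(105281/4) = 16525642727/2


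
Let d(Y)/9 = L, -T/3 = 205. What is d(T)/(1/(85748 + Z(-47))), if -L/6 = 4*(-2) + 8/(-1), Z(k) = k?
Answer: 74045664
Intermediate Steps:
L = 96 (L = -6*(4*(-2) + 8/(-1)) = -6*(-8 + 8*(-1)) = -6*(-8 - 8) = -6*(-16) = 96)
T = -615 (T = -3*205 = -615)
d(Y) = 864 (d(Y) = 9*96 = 864)
d(T)/(1/(85748 + Z(-47))) = 864/(1/(85748 - 47)) = 864/(1/85701) = 864*85701 = 74045664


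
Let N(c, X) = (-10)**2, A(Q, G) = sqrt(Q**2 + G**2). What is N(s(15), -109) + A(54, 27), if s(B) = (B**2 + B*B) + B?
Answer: 100 + 27*sqrt(5) ≈ 160.37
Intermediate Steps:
A(Q, G) = sqrt(G**2 + Q**2)
s(B) = B + 2*B**2 (s(B) = (B**2 + B**2) + B = 2*B**2 + B = B + 2*B**2)
N(c, X) = 100
N(s(15), -109) + A(54, 27) = 100 + sqrt(27**2 + 54**2) = 100 + sqrt(729 + 2916) = 100 + sqrt(3645) = 100 + 27*sqrt(5)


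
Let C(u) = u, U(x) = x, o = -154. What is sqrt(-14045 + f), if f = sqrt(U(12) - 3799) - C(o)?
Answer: sqrt(-13891 + I*sqrt(3787)) ≈ 0.2611 + 117.86*I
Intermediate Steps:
f = 154 + I*sqrt(3787) (f = sqrt(12 - 3799) - 1*(-154) = sqrt(-3787) + 154 = I*sqrt(3787) + 154 = 154 + I*sqrt(3787) ≈ 154.0 + 61.539*I)
sqrt(-14045 + f) = sqrt(-14045 + (154 + I*sqrt(3787))) = sqrt(-13891 + I*sqrt(3787))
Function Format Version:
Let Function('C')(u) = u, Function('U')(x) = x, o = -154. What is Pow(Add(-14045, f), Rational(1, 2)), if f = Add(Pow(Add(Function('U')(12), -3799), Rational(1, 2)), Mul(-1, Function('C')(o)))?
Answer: Pow(Add(-13891, Mul(I, Pow(3787, Rational(1, 2)))), Rational(1, 2)) ≈ Add(0.2611, Mul(117.86, I))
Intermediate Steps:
f = Add(154, Mul(I, Pow(3787, Rational(1, 2)))) (f = Add(Pow(Add(12, -3799), Rational(1, 2)), Mul(-1, -154)) = Add(Pow(-3787, Rational(1, 2)), 154) = Add(Mul(I, Pow(3787, Rational(1, 2))), 154) = Add(154, Mul(I, Pow(3787, Rational(1, 2)))) ≈ Add(154.00, Mul(61.539, I)))
Pow(Add(-14045, f), Rational(1, 2)) = Pow(Add(-14045, Add(154, Mul(I, Pow(3787, Rational(1, 2))))), Rational(1, 2)) = Pow(Add(-13891, Mul(I, Pow(3787, Rational(1, 2)))), Rational(1, 2))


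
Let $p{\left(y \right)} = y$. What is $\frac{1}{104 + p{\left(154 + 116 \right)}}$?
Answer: $\frac{1}{374} \approx 0.0026738$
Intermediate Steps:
$\frac{1}{104 + p{\left(154 + 116 \right)}} = \frac{1}{104 + \left(154 + 116\right)} = \frac{1}{104 + 270} = \frac{1}{374}$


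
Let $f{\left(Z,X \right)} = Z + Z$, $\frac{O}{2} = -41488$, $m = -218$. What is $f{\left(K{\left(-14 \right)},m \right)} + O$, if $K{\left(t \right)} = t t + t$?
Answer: $-82612$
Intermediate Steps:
$O = -82976$ ($O = 2 \left(-41488\right) = -82976$)
$K{\left(t \right)} = t + t^{2}$ ($K{\left(t \right)} = t^{2} + t = t + t^{2}$)
$f{\left(Z,X \right)} = 2 Z$
$f{\left(K{\left(-14 \right)},m \right)} + O = 2 \left(- 14 \left(1 - 14\right)\right) - 82976 = 2 \left(\left(-14\right) \left(-13\right)\right) - 82976 = 2 \cdot 182 - 82976 = 364 - 82976 = -82612$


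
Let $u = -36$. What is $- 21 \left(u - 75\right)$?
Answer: $2331$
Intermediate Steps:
$- 21 \left(u - 75\right) = - 21 \left(-36 - 75\right) = \left(-21\right) \left(-111\right) = 2331$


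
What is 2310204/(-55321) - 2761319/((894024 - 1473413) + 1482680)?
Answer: -2239545409763/49970961411 ≈ -44.817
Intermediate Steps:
2310204/(-55321) - 2761319/((894024 - 1473413) + 1482680) = 2310204*(-1/55321) - 2761319/(-579389 + 1482680) = -2310204/55321 - 2761319/903291 = -2239545409763/49970961411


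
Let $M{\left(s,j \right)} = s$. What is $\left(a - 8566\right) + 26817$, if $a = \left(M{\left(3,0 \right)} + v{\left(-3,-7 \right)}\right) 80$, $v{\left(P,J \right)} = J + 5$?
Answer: $18331$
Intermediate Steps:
$v{\left(P,J \right)} = 5 + J$
$a = 80$ ($a = \left(3 + \left(5 - 7\right)\right) 80 = \left(3 - 2\right) 80 = 1 \cdot 80 = 80$)
$\left(a - 8566\right) + 26817 = \left(80 - 8566\right) + 26817 = -8486 + 26817 = 18331$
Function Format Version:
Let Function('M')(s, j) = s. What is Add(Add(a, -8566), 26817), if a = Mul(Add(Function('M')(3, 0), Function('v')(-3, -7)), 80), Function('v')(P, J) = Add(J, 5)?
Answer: 18331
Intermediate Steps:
Function('v')(P, J) = Add(5, J)
a = 80 (a = Mul(Add(3, Add(5, -7)), 80) = Mul(Add(3, -2), 80) = Mul(1, 80) = 80)
Add(Add(a, -8566), 26817) = Add(Add(80, -8566), 26817) = Add(-8486, 26817) = 18331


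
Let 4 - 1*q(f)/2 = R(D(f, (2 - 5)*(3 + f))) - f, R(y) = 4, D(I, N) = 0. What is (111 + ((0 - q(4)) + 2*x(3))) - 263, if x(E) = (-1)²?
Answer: -158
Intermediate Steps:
x(E) = 1
q(f) = 2*f (q(f) = 8 - 2*(4 - f) = 8 + (-8 + 2*f) = 2*f)
(111 + ((0 - q(4)) + 2*x(3))) - 263 = (111 + ((0 - 2*4) + 2*1)) - 263 = (111 + ((0 - 1*8) + 2)) - 263 = (111 + ((0 - 8) + 2)) - 263 = (111 + (-8 + 2)) - 263 = (111 - 6) - 263 = 105 - 263 = -158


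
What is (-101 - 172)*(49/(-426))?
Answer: 4459/142 ≈ 31.401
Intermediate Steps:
(-101 - 172)*(49/(-426)) = -13377*(-1)/426 = -273*(-49/426) = 4459/142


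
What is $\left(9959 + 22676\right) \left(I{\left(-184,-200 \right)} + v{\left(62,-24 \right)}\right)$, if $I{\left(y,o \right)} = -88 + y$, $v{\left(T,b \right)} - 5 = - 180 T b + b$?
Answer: $8731461615$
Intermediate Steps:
$v{\left(T,b \right)} = 5 + b - 180 T b$ ($v{\left(T,b \right)} = 5 + \left(- 180 T b + b\right) = 5 - \left(- b + 180 T b\right) = 5 + b - 180 T b$)
$\left(9959 + 22676\right) \left(I{\left(-184,-200 \right)} + v{\left(62,-24 \right)}\right) = \left(9959 + 22676\right) \left(\left(-88 - 184\right) - \left(19 - 267840\right)\right) = 32635 \left(-272 + \left(5 - 24 + 267840\right)\right) = 32635 \left(-272 + 267821\right) = 32635 \cdot 267549 = 8731461615$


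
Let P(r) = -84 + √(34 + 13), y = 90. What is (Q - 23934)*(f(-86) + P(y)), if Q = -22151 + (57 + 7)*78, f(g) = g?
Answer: 6985810 - 41093*√47 ≈ 6.7041e+6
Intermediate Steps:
Q = -17159 (Q = -22151 + 64*78 = -22151 + 4992 = -17159)
P(r) = -84 + √47
(Q - 23934)*(f(-86) + P(y)) = (-17159 - 23934)*(-86 + (-84 + √47)) = -41093*(-170 + √47) = 6985810 - 41093*√47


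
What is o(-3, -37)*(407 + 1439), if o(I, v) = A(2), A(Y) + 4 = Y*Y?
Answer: 0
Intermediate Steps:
A(Y) = -4 + Y² (A(Y) = -4 + Y*Y = -4 + Y²)
o(I, v) = 0 (o(I, v) = -4 + 2² = -4 + 4 = 0)
o(-3, -37)*(407 + 1439) = 0*(407 + 1439) = 0*1846 = 0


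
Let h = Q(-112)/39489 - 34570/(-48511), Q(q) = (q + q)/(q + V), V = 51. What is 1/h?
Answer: 116854703619/83284084994 ≈ 1.4031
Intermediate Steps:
Q(q) = 2*q/(51 + q) (Q(q) = (q + q)/(q + 51) = (2*q)/(51 + q) = 2*q/(51 + q))
h = 83284084994/116854703619 (h = (2*(-112)/(51 - 112))/39489 - 34570/(-48511) = (2*(-112)/(-61))*(1/39489) - 34570*(-1/48511) = (2*(-112)*(-1/61))*(1/39489) + 34570/48511 = (224/61)*(1/39489) + 34570/48511 = 224/2408829 + 34570/48511 = 83284084994/116854703619 ≈ 0.71272)
1/h = 1/(83284084994/116854703619) = 116854703619/83284084994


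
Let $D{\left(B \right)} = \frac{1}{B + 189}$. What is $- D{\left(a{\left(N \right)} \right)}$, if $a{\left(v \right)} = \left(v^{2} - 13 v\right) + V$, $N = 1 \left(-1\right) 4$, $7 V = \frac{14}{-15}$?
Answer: $- \frac{15}{3853} \approx -0.0038931$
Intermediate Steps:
$V = - \frac{2}{15}$ ($V = \frac{14 \frac{1}{-15}}{7} = \frac{14 \left(- \frac{1}{15}\right)}{7} = \frac{1}{7} \left(- \frac{14}{15}\right) = - \frac{2}{15} \approx -0.13333$)
$N = -4$ ($N = \left(-1\right) 4 = -4$)
$a{\left(v \right)} = - \frac{2}{15} + v^{2} - 13 v$ ($a{\left(v \right)} = \left(v^{2} - 13 v\right) - \frac{2}{15} = - \frac{2}{15} + v^{2} - 13 v$)
$D{\left(B \right)} = \frac{1}{189 + B}$
$- D{\left(a{\left(N \right)} \right)} = - \frac{1}{189 - \left(- \frac{778}{15} - 16\right)} = - \frac{1}{189 + \left(- \frac{2}{15} + 16 + 52\right)} = - \frac{1}{189 + \frac{1018}{15}} = - \frac{1}{\frac{3853}{15}} = \left(-1\right) \frac{15}{3853} = - \frac{15}{3853}$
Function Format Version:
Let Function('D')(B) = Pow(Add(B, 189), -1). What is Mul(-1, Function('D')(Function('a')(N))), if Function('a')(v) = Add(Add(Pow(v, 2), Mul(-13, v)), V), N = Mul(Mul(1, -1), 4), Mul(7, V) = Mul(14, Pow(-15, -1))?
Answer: Rational(-15, 3853) ≈ -0.0038931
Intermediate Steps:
V = Rational(-2, 15) (V = Mul(Rational(1, 7), Mul(14, Pow(-15, -1))) = Mul(Rational(1, 7), Mul(14, Rational(-1, 15))) = Mul(Rational(1, 7), Rational(-14, 15)) = Rational(-2, 15) ≈ -0.13333)
N = -4 (N = Mul(-1, 4) = -4)
Function('a')(v) = Add(Rational(-2, 15), Pow(v, 2), Mul(-13, v)) (Function('a')(v) = Add(Add(Pow(v, 2), Mul(-13, v)), Rational(-2, 15)) = Add(Rational(-2, 15), Pow(v, 2), Mul(-13, v)))
Function('D')(B) = Pow(Add(189, B), -1)
Mul(-1, Function('D')(Function('a')(N))) = Mul(-1, Pow(Add(189, Add(Rational(-2, 15), Pow(-4, 2), Mul(-13, -4))), -1)) = Mul(-1, Pow(Add(189, Add(Rational(-2, 15), 16, 52)), -1)) = Mul(-1, Pow(Add(189, Rational(1018, 15)), -1)) = Mul(-1, Pow(Rational(3853, 15), -1)) = Mul(-1, Rational(15, 3853)) = Rational(-15, 3853)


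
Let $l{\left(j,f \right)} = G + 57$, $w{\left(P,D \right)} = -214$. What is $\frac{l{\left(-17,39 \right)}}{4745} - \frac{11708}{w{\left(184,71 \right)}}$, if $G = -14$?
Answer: $\frac{27781831}{507715} \approx 54.719$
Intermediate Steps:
$l{\left(j,f \right)} = 43$ ($l{\left(j,f \right)} = -14 + 57 = 43$)
$\frac{l{\left(-17,39 \right)}}{4745} - \frac{11708}{w{\left(184,71 \right)}} = \frac{43}{4745} - \frac{11708}{-214} = 43 \cdot \frac{1}{4745} - - \frac{5854}{107} = \frac{43}{4745} + \frac{5854}{107} = \frac{27781831}{507715}$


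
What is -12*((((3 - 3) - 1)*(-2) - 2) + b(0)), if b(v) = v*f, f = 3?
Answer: 0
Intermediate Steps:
b(v) = 3*v (b(v) = v*3 = 3*v)
-12*((((3 - 3) - 1)*(-2) - 2) + b(0)) = -12*((((3 - 3) - 1)*(-2) - 2) + 3*0) = -12*(((0 - 1)*(-2) - 2) + 0) = -12*((-1*(-2) - 2) + 0) = -12*((2 - 2) + 0) = -12*(0 + 0) = -12*0 = 0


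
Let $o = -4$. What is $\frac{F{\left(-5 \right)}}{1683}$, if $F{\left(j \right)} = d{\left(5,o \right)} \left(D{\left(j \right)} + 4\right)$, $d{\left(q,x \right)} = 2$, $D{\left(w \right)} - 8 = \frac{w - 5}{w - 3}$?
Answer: $\frac{53}{3366} \approx 0.015746$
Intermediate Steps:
$D{\left(w \right)} = 8 + \frac{-5 + w}{-3 + w}$ ($D{\left(w \right)} = 8 + \frac{w - 5}{w - 3} = 8 + \frac{-5 + w}{-3 + w}$)
$F{\left(j \right)} = 8 + \frac{2 \left(-29 + 9 j\right)}{-3 + j}$ ($F{\left(j \right)} = 2 \left(\frac{-29 + 9 j}{-3 + j} + 4\right) = 2 \left(4 + \frac{-29 + 9 j}{-3 + j}\right) = 8 + \frac{2 \left(-29 + 9 j\right)}{-3 + j}$)
$\frac{F{\left(-5 \right)}}{1683} = \frac{2 \frac{1}{-3 - 5} \left(-41 + 13 \left(-5\right)\right)}{1683} = \frac{2 \frac{1}{-8} \left(-41 - 65\right)}{1683} = \frac{2 \left(- \frac{1}{8}\right) \left(-106\right)}{1683} = \frac{1}{1683} \cdot \frac{53}{2} = \frac{53}{3366}$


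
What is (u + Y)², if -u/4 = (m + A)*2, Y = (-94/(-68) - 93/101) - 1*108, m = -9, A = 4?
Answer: 53790133329/11792356 ≈ 4561.4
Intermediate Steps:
Y = -369287/3434 (Y = (-94*(-1/68) - 93*1/101) - 108 = (47/34 - 93/101) - 108 = 1585/3434 - 108 = -369287/3434 ≈ -107.54)
u = 40 (u = -4*(-9 + 4)*2 = -(-20)*2 = -4*(-10) = 40)
(u + Y)² = (40 - 369287/3434)² = (-231927/3434)² = 53790133329/11792356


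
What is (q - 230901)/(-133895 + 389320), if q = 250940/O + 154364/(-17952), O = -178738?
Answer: -5447979344783/6026348281800 ≈ -0.90403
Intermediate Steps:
q = -235996967/23593416 (q = 250940/(-178738) + 154364/(-17952) = 250940*(-1/178738) + 154364*(-1/17952) = -125470/89369 - 38591/4488 = -235996967/23593416 ≈ -10.003)
(q - 230901)/(-133895 + 389320) = (-235996967/23593416 - 230901)/(-133895 + 389320) = -5447979344783/23593416/255425 = -5447979344783/23593416*1/255425 = -5447979344783/6026348281800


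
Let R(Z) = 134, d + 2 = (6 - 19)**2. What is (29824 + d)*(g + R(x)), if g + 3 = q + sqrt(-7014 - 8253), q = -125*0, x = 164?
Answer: 3928821 + 29991*I*sqrt(15267) ≈ 3.9288e+6 + 3.7057e+6*I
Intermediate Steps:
d = 167 (d = -2 + (6 - 19)**2 = -2 + (-13)**2 = -2 + 169 = 167)
q = 0
g = -3 + I*sqrt(15267) (g = -3 + (0 + sqrt(-7014 - 8253)) = -3 + (0 + sqrt(-15267)) = -3 + (0 + I*sqrt(15267)) = -3 + I*sqrt(15267) ≈ -3.0 + 123.56*I)
(29824 + d)*(g + R(x)) = (29824 + 167)*((-3 + I*sqrt(15267)) + 134) = 29991*(131 + I*sqrt(15267)) = 3928821 + 29991*I*sqrt(15267)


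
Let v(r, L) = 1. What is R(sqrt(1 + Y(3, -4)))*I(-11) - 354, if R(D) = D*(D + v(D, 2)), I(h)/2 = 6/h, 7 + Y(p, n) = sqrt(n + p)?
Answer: -3822/11 - 12*I/11 - 12*sqrt(-6 + I)/11 ≈ -347.68 - 3.7723*I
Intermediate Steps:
Y(p, n) = -7 + sqrt(n + p)
I(h) = 12/h (I(h) = 2*(6/h) = 12/h)
R(D) = D*(1 + D) (R(D) = D*(D + 1) = D*(1 + D))
R(sqrt(1 + Y(3, -4)))*I(-11) - 354 = (sqrt(1 + (-7 + sqrt(-4 + 3)))*(1 + sqrt(1 + (-7 + sqrt(-4 + 3)))))*(12/(-11)) - 354 = (sqrt(1 + (-7 + sqrt(-1)))*(1 + sqrt(1 + (-7 + sqrt(-1)))))*(12*(-1/11)) - 354 = (sqrt(1 + (-7 + I))*(1 + sqrt(1 + (-7 + I))))*(-12/11) - 354 = (sqrt(-6 + I)*(1 + sqrt(-6 + I)))*(-12/11) - 354 = -12*sqrt(-6 + I)*(1 + sqrt(-6 + I))/11 - 354 = -354 - 12*sqrt(-6 + I)*(1 + sqrt(-6 + I))/11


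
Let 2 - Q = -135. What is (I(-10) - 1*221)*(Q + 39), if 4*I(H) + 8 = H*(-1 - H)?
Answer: -43208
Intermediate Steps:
I(H) = -2 + H*(-1 - H)/4 (I(H) = -2 + (H*(-1 - H))/4 = -2 + H*(-1 - H)/4)
Q = 137 (Q = 2 - 1*(-135) = 2 + 135 = 137)
(I(-10) - 1*221)*(Q + 39) = ((-2 - ¼*(-10) - ¼*(-10)²) - 1*221)*(137 + 39) = ((-2 + 5/2 - ¼*100) - 221)*176 = ((-2 + 5/2 - 25) - 221)*176 = (-49/2 - 221)*176 = -491/2*176 = -43208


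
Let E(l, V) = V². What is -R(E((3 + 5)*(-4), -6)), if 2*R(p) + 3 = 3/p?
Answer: 35/24 ≈ 1.4583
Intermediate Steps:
R(p) = -3/2 + 3/(2*p) (R(p) = -3/2 + (3/p)/2 = -3/2 + 3/(2*p))
-R(E((3 + 5)*(-4), -6)) = -3*(1 - 1*(-6)²)/(2*((-6)²)) = -3*(1 - 1*36)/(2*36) = -3*(1 - 36)/(2*36) = -3*(-35)/(2*36) = -1*(-35/24) = 35/24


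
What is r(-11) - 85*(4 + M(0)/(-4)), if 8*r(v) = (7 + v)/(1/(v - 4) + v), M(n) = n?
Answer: -112865/332 ≈ -339.95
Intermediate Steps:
r(v) = (7 + v)/(8*(v + 1/(-4 + v))) (r(v) = ((7 + v)/(1/(v - 4) + v))/8 = ((7 + v)/(1/(-4 + v) + v))/8 = ((7 + v)/(v + 1/(-4 + v)))/8 = (7 + v)/(8*(v + 1/(-4 + v))))
r(-11) - 85*(4 + M(0)/(-4)) = (-28 + (-11)² + 3*(-11))/(8*(1 + (-11)² - 4*(-11))) - 85*(4 + 0/(-4)) = (-28 + 121 - 33)/(8*(1 + 121 + 44)) - 85*(4 - ¼*0) = (⅛)*60/166 - 85*(4 + 0) = (⅛)*(1/166)*60 - 85*4 = 15/332 - 340 = -112865/332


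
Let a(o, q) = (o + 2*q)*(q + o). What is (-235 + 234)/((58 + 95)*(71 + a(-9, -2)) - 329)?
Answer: -1/32413 ≈ -3.0852e-5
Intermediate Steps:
a(o, q) = (o + q)*(o + 2*q) (a(o, q) = (o + 2*q)*(o + q) = (o + q)*(o + 2*q))
(-235 + 234)/((58 + 95)*(71 + a(-9, -2)) - 329) = (-235 + 234)/((58 + 95)*(71 + ((-9)**2 + 2*(-2)**2 + 3*(-9)*(-2))) - 329) = -1/(153*(71 + (81 + 2*4 + 54)) - 329) = -1/(153*(71 + (81 + 8 + 54)) - 329) = -1/(153*(71 + 143) - 329) = -1/(153*214 - 329) = -1/(32742 - 329) = -1/32413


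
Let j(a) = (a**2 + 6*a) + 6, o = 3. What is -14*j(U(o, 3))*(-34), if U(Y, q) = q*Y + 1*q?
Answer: 105672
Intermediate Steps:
U(Y, q) = q + Y*q (U(Y, q) = Y*q + q = q + Y*q)
j(a) = 6 + a**2 + 6*a
-14*j(U(o, 3))*(-34) = -14*(6 + (3*(1 + 3))**2 + 6*(3*(1 + 3)))*(-34) = -14*(6 + (3*4)**2 + 6*(3*4))*(-34) = -14*(6 + 12**2 + 6*12)*(-34) = -14*(6 + 144 + 72)*(-34) = -14*222*(-34) = -3108*(-34) = 105672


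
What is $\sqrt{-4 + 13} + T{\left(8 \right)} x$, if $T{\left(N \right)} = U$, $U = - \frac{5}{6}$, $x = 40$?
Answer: $- \frac{91}{3} \approx -30.333$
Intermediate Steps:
$U = - \frac{5}{6}$ ($U = \left(-5\right) \frac{1}{6} = - \frac{5}{6} \approx -0.83333$)
$T{\left(N \right)} = - \frac{5}{6}$
$\sqrt{-4 + 13} + T{\left(8 \right)} x = \sqrt{-4 + 13} - \frac{100}{3} = \sqrt{9} - \frac{100}{3} = 3 - \frac{100}{3} = - \frac{91}{3}$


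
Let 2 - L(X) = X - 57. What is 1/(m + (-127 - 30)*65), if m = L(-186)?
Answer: -1/9960 ≈ -0.00010040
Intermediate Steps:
L(X) = 59 - X (L(X) = 2 - (X - 57) = 2 - (-57 + X) = 2 + (57 - X) = 59 - X)
m = 245 (m = 59 - 1*(-186) = 59 + 186 = 245)
1/(m + (-127 - 30)*65) = 1/(245 + (-127 - 30)*65) = 1/(245 - 157*65) = 1/(245 - 10205) = 1/(-9960) = -1/9960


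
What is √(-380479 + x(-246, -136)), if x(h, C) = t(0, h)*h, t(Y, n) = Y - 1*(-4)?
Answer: I*√381463 ≈ 617.63*I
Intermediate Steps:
t(Y, n) = 4 + Y (t(Y, n) = Y + 4 = 4 + Y)
x(h, C) = 4*h (x(h, C) = (4 + 0)*h = 4*h)
√(-380479 + x(-246, -136)) = √(-380479 + 4*(-246)) = √(-380479 - 984) = √(-381463) = I*√381463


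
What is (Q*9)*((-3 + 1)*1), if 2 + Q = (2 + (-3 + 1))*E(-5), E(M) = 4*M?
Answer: 36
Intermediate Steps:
Q = -2 (Q = -2 + (2 + (-3 + 1))*(4*(-5)) = -2 + (2 - 2)*(-20) = -2 + 0*(-20) = -2 + 0 = -2)
(Q*9)*((-3 + 1)*1) = (-2*9)*((-3 + 1)*1) = -(-36) = -18*(-2) = 36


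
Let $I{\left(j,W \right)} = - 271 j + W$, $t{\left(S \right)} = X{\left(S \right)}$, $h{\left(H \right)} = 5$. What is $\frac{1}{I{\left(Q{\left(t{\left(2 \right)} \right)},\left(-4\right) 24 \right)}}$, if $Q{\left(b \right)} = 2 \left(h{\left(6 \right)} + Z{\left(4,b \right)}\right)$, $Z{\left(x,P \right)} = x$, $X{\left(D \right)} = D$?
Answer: $- \frac{1}{4974} \approx -0.00020105$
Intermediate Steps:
$t{\left(S \right)} = S$
$Q{\left(b \right)} = 18$ ($Q{\left(b \right)} = 2 \left(5 + 4\right) = 2 \cdot 9 = 18$)
$I{\left(j,W \right)} = W - 271 j$
$\frac{1}{I{\left(Q{\left(t{\left(2 \right)} \right)},\left(-4\right) 24 \right)}} = \frac{1}{\left(-4\right) 24 - 4878} = \frac{1}{-96 - 4878} = \frac{1}{-4974} = - \frac{1}{4974}$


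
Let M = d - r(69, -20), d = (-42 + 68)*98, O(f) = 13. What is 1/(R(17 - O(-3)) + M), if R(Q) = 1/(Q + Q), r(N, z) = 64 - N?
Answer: 8/20425 ≈ 0.00039168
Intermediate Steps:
d = 2548 (d = 26*98 = 2548)
R(Q) = 1/(2*Q)
M = 2553 (M = 2548 - (64 - 1*69) = 2548 - (64 - 69) = 2548 - 1*(-5) = 2548 + 5 = 2553)
1/(R(17 - O(-3)) + M) = 1/(1/(2*(17 - 1*13)) + 2553) = 1/(1/(2*(17 - 13)) + 2553) = 1/((½)/4 + 2553) = 1/((½)*(¼) + 2553) = 1/(⅛ + 2553) = 1/(20425/8) = 8/20425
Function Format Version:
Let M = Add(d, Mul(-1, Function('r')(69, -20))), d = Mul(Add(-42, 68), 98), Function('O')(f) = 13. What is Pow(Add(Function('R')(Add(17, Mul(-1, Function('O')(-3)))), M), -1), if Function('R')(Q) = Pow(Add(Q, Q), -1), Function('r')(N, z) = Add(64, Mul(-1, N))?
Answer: Rational(8, 20425) ≈ 0.00039168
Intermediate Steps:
d = 2548 (d = Mul(26, 98) = 2548)
Function('R')(Q) = Mul(Rational(1, 2), Pow(Q, -1)) (Function('R')(Q) = Pow(Mul(2, Q), -1) = Mul(Rational(1, 2), Pow(Q, -1)))
M = 2553 (M = Add(2548, Mul(-1, Add(64, Mul(-1, 69)))) = Add(2548, Mul(-1, Add(64, -69))) = Add(2548, Mul(-1, -5)) = Add(2548, 5) = 2553)
Pow(Add(Function('R')(Add(17, Mul(-1, Function('O')(-3)))), M), -1) = Pow(Add(Mul(Rational(1, 2), Pow(Add(17, Mul(-1, 13)), -1)), 2553), -1) = Pow(Add(Mul(Rational(1, 2), Pow(Add(17, -13), -1)), 2553), -1) = Pow(Add(Mul(Rational(1, 2), Pow(4, -1)), 2553), -1) = Pow(Add(Mul(Rational(1, 2), Rational(1, 4)), 2553), -1) = Pow(Add(Rational(1, 8), 2553), -1) = Pow(Rational(20425, 8), -1) = Rational(8, 20425)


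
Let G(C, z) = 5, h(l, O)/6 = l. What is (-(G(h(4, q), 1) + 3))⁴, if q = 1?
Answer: 4096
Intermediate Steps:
h(l, O) = 6*l
(-(G(h(4, q), 1) + 3))⁴ = (-(5 + 3))⁴ = (-1*8)⁴ = (-8)⁴ = 4096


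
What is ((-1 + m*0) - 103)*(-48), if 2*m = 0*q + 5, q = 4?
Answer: 4992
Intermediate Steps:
m = 5/2 (m = (0*4 + 5)/2 = (0 + 5)/2 = (½)*5 = 5/2 ≈ 2.5000)
((-1 + m*0) - 103)*(-48) = ((-1 + (5/2)*0) - 103)*(-48) = ((-1 + 0) - 103)*(-48) = (-1 - 103)*(-48) = -104*(-48) = 4992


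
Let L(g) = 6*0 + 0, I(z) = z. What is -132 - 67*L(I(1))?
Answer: -132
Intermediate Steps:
L(g) = 0 (L(g) = 0 + 0 = 0)
-132 - 67*L(I(1)) = -132 - 67*0 = -132 + 0 = -132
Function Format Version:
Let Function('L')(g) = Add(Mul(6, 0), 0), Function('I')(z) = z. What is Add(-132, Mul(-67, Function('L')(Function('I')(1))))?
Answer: -132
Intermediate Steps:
Function('L')(g) = 0 (Function('L')(g) = Add(0, 0) = 0)
Add(-132, Mul(-67, Function('L')(Function('I')(1)))) = Add(-132, Mul(-67, 0)) = Add(-132, 0) = -132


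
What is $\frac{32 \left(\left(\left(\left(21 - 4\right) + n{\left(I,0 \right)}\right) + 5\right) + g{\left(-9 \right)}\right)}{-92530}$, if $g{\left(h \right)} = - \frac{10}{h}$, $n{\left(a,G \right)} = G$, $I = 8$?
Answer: $- \frac{3328}{416385} \approx -0.0079926$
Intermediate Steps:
$\frac{32 \left(\left(\left(\left(21 - 4\right) + n{\left(I,0 \right)}\right) + 5\right) + g{\left(-9 \right)}\right)}{-92530} = \frac{32 \left(\left(\left(\left(21 - 4\right) + 0\right) + 5\right) - \frac{10}{-9}\right)}{-92530} = 32 \left(\left(\left(17 + 0\right) + 5\right) - - \frac{10}{9}\right) \left(- \frac{1}{92530}\right) = 32 \left(\left(17 + 5\right) + \frac{10}{9}\right) \left(- \frac{1}{92530}\right) = 32 \left(22 + \frac{10}{9}\right) \left(- \frac{1}{92530}\right) = 32 \cdot \frac{208}{9} \left(- \frac{1}{92530}\right) = \frac{6656}{9} \left(- \frac{1}{92530}\right) = - \frac{3328}{416385}$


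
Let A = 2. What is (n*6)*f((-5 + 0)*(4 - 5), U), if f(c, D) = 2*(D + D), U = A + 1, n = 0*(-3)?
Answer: 0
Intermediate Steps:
n = 0
U = 3 (U = 2 + 1 = 3)
f(c, D) = 4*D (f(c, D) = 2*(2*D) = 4*D)
(n*6)*f((-5 + 0)*(4 - 5), U) = (0*6)*(4*3) = 0*12 = 0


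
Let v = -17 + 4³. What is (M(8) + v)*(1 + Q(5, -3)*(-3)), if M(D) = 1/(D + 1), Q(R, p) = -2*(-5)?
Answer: -12296/9 ≈ -1366.2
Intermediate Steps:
Q(R, p) = 10
v = 47 (v = -17 + 64 = 47)
M(D) = 1/(1 + D)
(M(8) + v)*(1 + Q(5, -3)*(-3)) = (1/(1 + 8) + 47)*(1 + 10*(-3)) = (1/9 + 47)*(1 - 30) = (⅑ + 47)*(-29) = (424/9)*(-29) = -12296/9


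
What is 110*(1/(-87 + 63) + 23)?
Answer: 30305/12 ≈ 2525.4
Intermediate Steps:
110*(1/(-87 + 63) + 23) = 110*(1/(-24) + 23) = 110*(-1/24 + 23) = 110*(551/24) = 30305/12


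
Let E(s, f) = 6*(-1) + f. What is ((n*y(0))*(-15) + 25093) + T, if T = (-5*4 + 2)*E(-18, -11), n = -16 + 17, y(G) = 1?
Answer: 25384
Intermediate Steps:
n = 1
E(s, f) = -6 + f
T = 306 (T = (-5*4 + 2)*(-6 - 11) = (-20 + 2)*(-17) = -18*(-17) = 306)
((n*y(0))*(-15) + 25093) + T = ((1*1)*(-15) + 25093) + 306 = (1*(-15) + 25093) + 306 = (-15 + 25093) + 306 = 25078 + 306 = 25384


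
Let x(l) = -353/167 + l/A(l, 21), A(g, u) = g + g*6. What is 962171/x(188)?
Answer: -1124777899/2304 ≈ -4.8819e+5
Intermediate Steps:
A(g, u) = 7*g (A(g, u) = g + 6*g = 7*g)
x(l) = -2304/1169 (x(l) = -353/167 + l/((7*l)) = -353*1/167 + l*(1/(7*l)) = -353/167 + 1/7 = -2304/1169)
962171/x(188) = 962171/(-2304/1169) = 962171*(-1169/2304) = -1124777899/2304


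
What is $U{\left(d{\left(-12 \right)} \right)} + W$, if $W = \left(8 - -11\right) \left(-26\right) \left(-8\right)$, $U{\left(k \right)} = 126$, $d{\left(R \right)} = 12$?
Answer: $4078$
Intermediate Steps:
$W = 3952$ ($W = \left(8 + 11\right) \left(-26\right) \left(-8\right) = 19 \left(-26\right) \left(-8\right) = \left(-494\right) \left(-8\right) = 3952$)
$U{\left(d{\left(-12 \right)} \right)} + W = 126 + 3952 = 4078$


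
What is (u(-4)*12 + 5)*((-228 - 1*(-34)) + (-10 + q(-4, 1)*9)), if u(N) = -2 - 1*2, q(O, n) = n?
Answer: 8385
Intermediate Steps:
u(N) = -4 (u(N) = -2 - 2 = -4)
(u(-4)*12 + 5)*((-228 - 1*(-34)) + (-10 + q(-4, 1)*9)) = (-4*12 + 5)*((-228 - 1*(-34)) + (-10 + 1*9)) = (-48 + 5)*((-228 + 34) + (-10 + 9)) = -43*(-194 - 1) = -43*(-195) = 8385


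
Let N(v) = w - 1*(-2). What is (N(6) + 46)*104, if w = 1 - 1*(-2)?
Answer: 5304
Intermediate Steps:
w = 3 (w = 1 + 2 = 3)
N(v) = 5 (N(v) = 3 - 1*(-2) = 3 + 2 = 5)
(N(6) + 46)*104 = (5 + 46)*104 = 51*104 = 5304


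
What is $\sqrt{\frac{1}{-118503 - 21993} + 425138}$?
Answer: $\frac{\sqrt{524490784753107}}{35124} \approx 652.03$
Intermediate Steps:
$\sqrt{\frac{1}{-118503 - 21993} + 425138} = \sqrt{\frac{1}{-140496} + 425138} = \sqrt{- \frac{1}{140496} + 425138} = \sqrt{\frac{59730188447}{140496}} = \frac{\sqrt{524490784753107}}{35124}$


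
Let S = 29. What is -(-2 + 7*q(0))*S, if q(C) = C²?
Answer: 58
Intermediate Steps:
-(-2 + 7*q(0))*S = -(-2 + 7*0²)*29 = -(-2 + 7*0)*29 = -(-2 + 0)*29 = -(-2)*29 = -1*(-58) = 58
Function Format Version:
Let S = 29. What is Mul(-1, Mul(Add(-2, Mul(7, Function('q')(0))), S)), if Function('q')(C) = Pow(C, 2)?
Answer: 58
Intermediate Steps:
Mul(-1, Mul(Add(-2, Mul(7, Function('q')(0))), S)) = Mul(-1, Mul(Add(-2, Mul(7, Pow(0, 2))), 29)) = Mul(-1, Mul(Add(-2, Mul(7, 0)), 29)) = Mul(-1, Mul(Add(-2, 0), 29)) = Mul(-1, Mul(-2, 29)) = Mul(-1, -58) = 58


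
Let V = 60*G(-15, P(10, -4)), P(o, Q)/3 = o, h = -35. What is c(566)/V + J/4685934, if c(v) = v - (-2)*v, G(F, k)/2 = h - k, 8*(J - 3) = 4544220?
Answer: -24486653/253821425 ≈ -0.096472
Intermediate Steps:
J = 1136061/2 (J = 3 + (1/8)*4544220 = 3 + 1136055/2 = 1136061/2 ≈ 5.6803e+5)
P(o, Q) = 3*o
G(F, k) = -70 - 2*k (G(F, k) = 2*(-35 - k) = -70 - 2*k)
c(v) = 3*v (c(v) = v + 2*v = 3*v)
V = -7800 (V = 60*(-70 - 6*10) = 60*(-70 - 2*30) = 60*(-70 - 60) = 60*(-130) = -7800)
c(566)/V + J/4685934 = (3*566)/(-7800) + (1136061/2)/4685934 = 1698*(-1/7800) + (1136061/2)*(1/4685934) = -283/1300 + 378687/3123956 = -24486653/253821425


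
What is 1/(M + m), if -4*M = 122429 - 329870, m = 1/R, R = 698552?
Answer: 698552/36227081359 ≈ 1.9283e-5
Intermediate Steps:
m = 1/698552 ≈ 1.4315e-6
M = 207441/4 (M = -(122429 - 329870)/4 = -¼*(-207441) = 207441/4 ≈ 51860.)
1/(M + m) = 1/(207441/4 + 1/698552) = 1/(36227081359/698552) = 698552/36227081359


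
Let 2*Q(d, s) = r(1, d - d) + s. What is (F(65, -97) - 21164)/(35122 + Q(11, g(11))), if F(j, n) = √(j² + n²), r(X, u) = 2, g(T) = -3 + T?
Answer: -21164/35127 + √13634/35127 ≈ -0.59918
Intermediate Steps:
Q(d, s) = 1 + s/2 (Q(d, s) = (2 + s)/2 = 1 + s/2)
(F(65, -97) - 21164)/(35122 + Q(11, g(11))) = (√(65² + (-97)²) - 21164)/(35122 + (1 + (-3 + 11)/2)) = (√(4225 + 9409) - 21164)/(35122 + (1 + (½)*8)) = (√13634 - 21164)/(35122 + (1 + 4)) = (-21164 + √13634)/(35122 + 5) = (-21164 + √13634)/35127 = (-21164 + √13634)*(1/35127) = -21164/35127 + √13634/35127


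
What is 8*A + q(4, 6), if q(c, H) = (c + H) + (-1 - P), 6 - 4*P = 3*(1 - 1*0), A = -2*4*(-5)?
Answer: 1313/4 ≈ 328.25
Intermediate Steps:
A = 40 (A = -8*(-5) = 40)
P = 3/4 (P = 3/2 - 3*(1 - 1*0)/4 = 3/2 - 3*(1 + 0)/4 = 3/2 - 3/4 = 3/4 ≈ 0.75000)
q(c, H) = -7/4 + H + c (q(c, H) = (c + H) + (-1 - 1*3/4) = (H + c) + (-1 - 3/4) = (H + c) - 7/4 = -7/4 + H + c)
8*A + q(4, 6) = 8*40 + (-7/4 + 6 + 4) = 320 + 33/4 = 1313/4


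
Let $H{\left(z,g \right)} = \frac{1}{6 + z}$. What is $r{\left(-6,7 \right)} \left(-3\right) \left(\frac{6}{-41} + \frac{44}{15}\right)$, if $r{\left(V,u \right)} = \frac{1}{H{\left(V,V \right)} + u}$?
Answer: $0$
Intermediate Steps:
$r{\left(V,u \right)} = \frac{1}{u + \frac{1}{6 + V}}$ ($r{\left(V,u \right)} = \frac{1}{\frac{1}{6 + V} + u} = \frac{1}{u + \frac{1}{6 + V}}$)
$r{\left(-6,7 \right)} \left(-3\right) \left(\frac{6}{-41} + \frac{44}{15}\right) = \frac{6 - 6}{1 + 7 \left(6 - 6\right)} \left(-3\right) \left(\frac{6}{-41} + \frac{44}{15}\right) = \frac{1}{1 + 7 \cdot 0} \cdot 0 \left(-3\right) \left(6 \left(- \frac{1}{41}\right) + 44 \cdot \frac{1}{15}\right) = \frac{1}{1 + 0} \cdot 0 \left(-3\right) \left(- \frac{6}{41} + \frac{44}{15}\right) = 1^{-1} \cdot 0 \left(-3\right) \frac{1714}{615} = 1 \cdot 0 \left(-3\right) \frac{1714}{615} = 0 \left(-3\right) \frac{1714}{615} = 0 \cdot \frac{1714}{615} = 0$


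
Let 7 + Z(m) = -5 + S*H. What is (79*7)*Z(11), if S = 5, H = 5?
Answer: 7189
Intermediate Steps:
Z(m) = 13 (Z(m) = -7 + (-5 + 5*5) = -7 + (-5 + 25) = -7 + 20 = 13)
(79*7)*Z(11) = (79*7)*13 = 553*13 = 7189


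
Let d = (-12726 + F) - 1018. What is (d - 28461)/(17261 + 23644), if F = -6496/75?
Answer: -3171871/3067875 ≈ -1.0339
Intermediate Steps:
F = -6496/75 (F = -6496*1/75 = -6496/75 ≈ -86.613)
d = -1037296/75 (d = (-12726 - 6496/75) - 1018 = -960946/75 - 1018 = -1037296/75 ≈ -13831.)
(d - 28461)/(17261 + 23644) = (-1037296/75 - 28461)/(17261 + 23644) = -3171871/75/40905 = -3171871/75*1/40905 = -3171871/3067875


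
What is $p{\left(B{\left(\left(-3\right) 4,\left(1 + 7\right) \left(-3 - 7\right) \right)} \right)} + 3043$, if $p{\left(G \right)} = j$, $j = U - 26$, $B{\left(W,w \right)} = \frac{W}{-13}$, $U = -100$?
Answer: $2917$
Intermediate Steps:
$B{\left(W,w \right)} = - \frac{W}{13}$ ($B{\left(W,w \right)} = W \left(- \frac{1}{13}\right) = - \frac{W}{13}$)
$j = -126$ ($j = -100 - 26 = -126$)
$p{\left(G \right)} = -126$
$p{\left(B{\left(\left(-3\right) 4,\left(1 + 7\right) \left(-3 - 7\right) \right)} \right)} + 3043 = -126 + 3043 = 2917$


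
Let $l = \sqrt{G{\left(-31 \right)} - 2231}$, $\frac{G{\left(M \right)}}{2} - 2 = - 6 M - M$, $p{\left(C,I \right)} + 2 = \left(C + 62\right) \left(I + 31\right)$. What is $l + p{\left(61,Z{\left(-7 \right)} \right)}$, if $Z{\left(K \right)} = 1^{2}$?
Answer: $3934 + i \sqrt{1793} \approx 3934.0 + 42.344 i$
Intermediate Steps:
$Z{\left(K \right)} = 1$
$p{\left(C,I \right)} = -2 + \left(31 + I\right) \left(62 + C\right)$ ($p{\left(C,I \right)} = -2 + \left(C + 62\right) \left(I + 31\right) = -2 + \left(62 + C\right) \left(31 + I\right) = -2 + \left(31 + I\right) \left(62 + C\right)$)
$G{\left(M \right)} = 4 - 14 M$ ($G{\left(M \right)} = 4 + 2 \left(- 6 M - M\right) = 4 + 2 \left(- 7 M\right) = 4 - 14 M$)
$l = i \sqrt{1793}$ ($l = \sqrt{\left(4 - -434\right) - 2231} = \sqrt{\left(4 + 434\right) - 2231} = \sqrt{438 - 2231} = \sqrt{-1793} = i \sqrt{1793} \approx 42.344 i$)
$l + p{\left(61,Z{\left(-7 \right)} \right)} = i \sqrt{1793} + \left(1920 + 31 \cdot 61 + 62 \cdot 1 + 61 \cdot 1\right) = i \sqrt{1793} + \left(1920 + 1891 + 62 + 61\right) = i \sqrt{1793} + 3934 = 3934 + i \sqrt{1793}$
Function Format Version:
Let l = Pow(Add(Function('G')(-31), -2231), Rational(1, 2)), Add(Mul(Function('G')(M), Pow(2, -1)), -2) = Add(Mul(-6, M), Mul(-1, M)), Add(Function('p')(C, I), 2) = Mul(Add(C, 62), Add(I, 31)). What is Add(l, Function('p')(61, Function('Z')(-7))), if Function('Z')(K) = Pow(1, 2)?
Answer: Add(3934, Mul(I, Pow(1793, Rational(1, 2)))) ≈ Add(3934.0, Mul(42.344, I))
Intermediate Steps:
Function('Z')(K) = 1
Function('p')(C, I) = Add(-2, Mul(Add(31, I), Add(62, C))) (Function('p')(C, I) = Add(-2, Mul(Add(C, 62), Add(I, 31))) = Add(-2, Mul(Add(62, C), Add(31, I))) = Add(-2, Mul(Add(31, I), Add(62, C))))
Function('G')(M) = Add(4, Mul(-14, M)) (Function('G')(M) = Add(4, Mul(2, Add(Mul(-6, M), Mul(-1, M)))) = Add(4, Mul(2, Mul(-7, M))) = Add(4, Mul(-14, M)))
l = Mul(I, Pow(1793, Rational(1, 2))) (l = Pow(Add(Add(4, Mul(-14, -31)), -2231), Rational(1, 2)) = Pow(Add(Add(4, 434), -2231), Rational(1, 2)) = Pow(Add(438, -2231), Rational(1, 2)) = Pow(-1793, Rational(1, 2)) = Mul(I, Pow(1793, Rational(1, 2))) ≈ Mul(42.344, I))
Add(l, Function('p')(61, Function('Z')(-7))) = Add(Mul(I, Pow(1793, Rational(1, 2))), Add(1920, Mul(31, 61), Mul(62, 1), Mul(61, 1))) = Add(Mul(I, Pow(1793, Rational(1, 2))), Add(1920, 1891, 62, 61)) = Add(Mul(I, Pow(1793, Rational(1, 2))), 3934) = Add(3934, Mul(I, Pow(1793, Rational(1, 2))))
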